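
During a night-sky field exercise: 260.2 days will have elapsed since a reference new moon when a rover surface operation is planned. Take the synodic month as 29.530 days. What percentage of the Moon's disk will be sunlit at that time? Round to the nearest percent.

31%

Reduce mod P: 260.2 − 8×29.530 = 23.96 d into the current lunation.
Elongation θ = 360° × 23.96/29.530 ≈ 292.1°.
With cos θ = 0.376, the lit fraction is (1 − 0.376)/2 ≈ 0.312, so 31%.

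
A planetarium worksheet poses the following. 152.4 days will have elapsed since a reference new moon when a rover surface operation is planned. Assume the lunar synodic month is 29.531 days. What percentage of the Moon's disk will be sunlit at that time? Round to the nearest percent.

152.4/29.531 = 5.161 lunations, so 5 complete cycles and 4.75 d into the next.
Phase angle: θ = 360°·(4.75 d)/(29.531 d) = 57.8°.
Illuminated fraction = (1 − cos 57.8°)/2 = (1 − 0.532)/2 ≈ 0.234, so 23%.

23%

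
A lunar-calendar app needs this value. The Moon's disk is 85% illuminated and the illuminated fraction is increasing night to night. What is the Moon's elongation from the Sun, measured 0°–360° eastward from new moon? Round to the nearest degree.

Invert f = (1 − cos θ)/2 to get cos θ = 1 − 2(0.85) = -0.700, hence θ₀ = arccos -0.700 = 134.4°.
Waxing ⇒ before full, so θ = 134.4°.

134°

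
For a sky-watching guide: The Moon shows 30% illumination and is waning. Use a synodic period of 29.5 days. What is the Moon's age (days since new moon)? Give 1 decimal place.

cos θ = 1 − 2f = 0.400, giving a principal value of 66.4°.
Waning ⇒ past full, so θ = 360° − 66.4° = 293.6°.
Age = 29.5 × 293.6°/360° ≈ 24.06 days.

24.1 days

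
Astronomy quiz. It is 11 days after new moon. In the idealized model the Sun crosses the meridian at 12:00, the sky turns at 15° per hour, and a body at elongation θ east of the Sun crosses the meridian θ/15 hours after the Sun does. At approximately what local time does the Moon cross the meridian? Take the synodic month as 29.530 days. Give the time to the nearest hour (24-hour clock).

Phase angle: θ = 360°·(11 d)/(29.530 d) = 134.1°.
The Moon trails the Sun by θ/15 = 134.1/15 ≈ 8.94 hours.
12:00 + 8.94 h ≈ 20:56 → 21:00 to the nearest hour.

21:00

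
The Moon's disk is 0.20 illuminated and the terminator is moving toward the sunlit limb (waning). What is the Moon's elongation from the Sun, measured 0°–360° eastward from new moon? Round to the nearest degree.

cos θ = 1 − 2f = 0.600, giving a principal value of 53.1°.
Waning ⇒ past full, so θ = 360° − 53.1° = 306.9°.

307°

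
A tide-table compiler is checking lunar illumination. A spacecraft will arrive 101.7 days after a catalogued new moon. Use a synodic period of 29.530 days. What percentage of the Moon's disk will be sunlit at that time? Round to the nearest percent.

97%

101.7 d spans 3 complete synodic months (3 × 29.530 = 88.59 d) plus 13.11 d.
Elongation θ = 360° × 13.11/29.530 ≈ 159.8°.
With cos θ = (-0.939), the lit fraction is (1 − (-0.939))/2 ≈ 0.969, so 97%.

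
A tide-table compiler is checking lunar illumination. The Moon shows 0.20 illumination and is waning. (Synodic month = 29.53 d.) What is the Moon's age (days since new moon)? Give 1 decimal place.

Invert f = (1 − cos θ)/2 to get cos θ = 1 − 2(0.20) = 0.600, hence θ₀ = arccos 0.600 = 53.1°.
Waning ⇒ past full, so θ = 360° − 53.1° = 306.9°.
That fraction of the synodic month is 306.9/360 × 29.53 d ≈ 25.17 d.

25.2 days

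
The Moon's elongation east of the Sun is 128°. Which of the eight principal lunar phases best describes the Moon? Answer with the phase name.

waxing gibbous

128° lies in the waxing gibbous sector of the 8-phase cycle.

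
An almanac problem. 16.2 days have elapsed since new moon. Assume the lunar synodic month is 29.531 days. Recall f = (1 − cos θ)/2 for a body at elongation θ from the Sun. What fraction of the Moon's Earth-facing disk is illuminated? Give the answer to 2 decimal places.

The Moon has covered 16.2/29.531 of its cycle, so θ ≈ 360° × 16.2/29.531 = 197.5°.
Illuminated fraction = (1 − cos 197.5°)/2 = (1 − (-0.954))/2 ≈ 0.977.

0.98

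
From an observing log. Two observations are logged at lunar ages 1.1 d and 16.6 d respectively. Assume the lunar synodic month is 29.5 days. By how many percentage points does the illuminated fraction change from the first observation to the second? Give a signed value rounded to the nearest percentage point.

θ₁ = 360° × 1.1/29.5 = 13.4°, f₁ = (1 − cos θ₁)/2 = 0.014.
θ₂ = 360° × 16.6/29.5 = 202.6°, f₂ = (1 − cos θ₂)/2 = 0.962.
Change = f₂ − f₁ = +0.948 → +95 percentage points.

+95 pp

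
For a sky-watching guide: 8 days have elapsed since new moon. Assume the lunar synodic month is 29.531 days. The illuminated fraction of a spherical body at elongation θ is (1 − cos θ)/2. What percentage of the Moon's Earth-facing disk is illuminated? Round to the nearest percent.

57%

Elongation θ = 360° × 8/29.531 ≈ 97.5°.
With cos θ = (-0.131), the lit fraction is (1 − (-0.131))/2 ≈ 0.565, so 57%.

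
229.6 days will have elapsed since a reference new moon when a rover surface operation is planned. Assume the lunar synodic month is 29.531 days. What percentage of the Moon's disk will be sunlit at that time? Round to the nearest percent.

42%

Reduce mod P: 229.6 − 7×29.531 = 22.88 d into the current lunation.
Phase angle: θ = 360°·(22.88 d)/(29.531 d) = 279.0°.
With cos θ = 0.156, the lit fraction is (1 − 0.156)/2 ≈ 0.422, so 42%.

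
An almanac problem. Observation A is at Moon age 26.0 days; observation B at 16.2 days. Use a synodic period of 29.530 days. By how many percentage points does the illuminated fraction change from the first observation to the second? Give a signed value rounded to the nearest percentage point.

+84 pp

First observation: θ = 360°·26.0/29.530 = 317.0°, so f = 0.135.
Second observation: θ = 197.5°, f = 0.977.
Δf = 0.977 − 0.135 = +0.842, i.e. +84 pp.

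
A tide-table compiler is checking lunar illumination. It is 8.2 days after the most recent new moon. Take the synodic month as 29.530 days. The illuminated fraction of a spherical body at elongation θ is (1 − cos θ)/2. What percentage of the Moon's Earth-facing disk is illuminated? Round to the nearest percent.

59%

Elongation θ = 360° × 8.2/29.530 ≈ 100.0°.
With cos θ = (-0.173), the lit fraction is (1 − (-0.173))/2 ≈ 0.587, so 59%.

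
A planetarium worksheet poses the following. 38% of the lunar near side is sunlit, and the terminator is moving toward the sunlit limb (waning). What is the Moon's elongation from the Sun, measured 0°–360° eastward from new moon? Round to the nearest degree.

From f = (1 − cos θ)/2: cos θ = 1 − 2×0.38 = 0.240; arccos → 76.1°.
Since the Moon is past full (waning), take the reflex angle: θ = 360° − 76.1° = 283.9°.

284°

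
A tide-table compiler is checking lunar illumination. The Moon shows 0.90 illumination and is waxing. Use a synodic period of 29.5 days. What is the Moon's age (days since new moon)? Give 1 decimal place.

Invert f = (1 − cos θ)/2 to get cos θ = 1 − 2(0.90) = -0.800, hence θ₀ = arccos -0.800 = 143.1°.
The Moon is waxing (0°–180°), so θ = 143.1° directly.
That fraction of the synodic month is 143.1/360 × 29.5 d ≈ 11.73 d.

11.7 days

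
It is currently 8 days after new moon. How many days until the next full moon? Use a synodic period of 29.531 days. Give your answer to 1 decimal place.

6.8 days

Full moon occurs at elongation 180°, i.e. at age 29.531 × 180/360 = 14.765 d.
So 6.765 days remain (14.765 − 8).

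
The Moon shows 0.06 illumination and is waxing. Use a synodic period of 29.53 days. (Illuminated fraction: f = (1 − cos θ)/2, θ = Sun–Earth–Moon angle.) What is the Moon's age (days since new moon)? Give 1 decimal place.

cos θ = 1 − 2f = 0.880, giving a principal value of 28.4°.
Before full moon the principal value applies: θ = 28.4°.
Age = 29.53 × 28.4°/360° ≈ 2.33 days.

2.3 days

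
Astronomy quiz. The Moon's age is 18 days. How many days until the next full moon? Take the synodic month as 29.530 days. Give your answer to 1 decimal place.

26.3 days

Full moon is 0.5 of the way through the cycle: age 0.5 × 29.530 = 14.765 d.
This lunation's full moon (14.765 d) has passed, so add one period: 44.295 − 18 = 26.295 days.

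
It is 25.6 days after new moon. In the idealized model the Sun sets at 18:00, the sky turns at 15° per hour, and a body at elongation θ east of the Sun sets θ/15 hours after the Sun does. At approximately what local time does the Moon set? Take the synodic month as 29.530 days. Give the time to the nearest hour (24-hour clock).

15:00

Elongation θ = 360° × 25.6/29.530 ≈ 312.1°.
Delay after the Sun = 312.1° / (15°/h) ≈ 20.81 h.
18:00 + 20.81 h ≈ 14:48 → 15:00 to the nearest hour.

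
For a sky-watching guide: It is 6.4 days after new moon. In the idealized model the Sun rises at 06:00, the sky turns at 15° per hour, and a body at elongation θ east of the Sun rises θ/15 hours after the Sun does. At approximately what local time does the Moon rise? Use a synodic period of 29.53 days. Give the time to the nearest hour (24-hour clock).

11:00

Elongation θ = 360° × 6.4/29.53 ≈ 78.0°.
At 15° of sky rotation per hour, 78.0° corresponds to a 5.20 h lag.
06:00 + 5.20 h ≈ 11:12 → 11:00 to the nearest hour.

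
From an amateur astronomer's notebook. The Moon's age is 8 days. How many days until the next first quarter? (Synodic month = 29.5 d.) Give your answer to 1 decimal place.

First quarter occurs at elongation 90°, i.e. at age 29.5 × 90/360 = 7.375 d.
This lunation's first quarter (7.375 d) has passed, so add one period: 36.875 − 8 = 28.875 days.

28.9 days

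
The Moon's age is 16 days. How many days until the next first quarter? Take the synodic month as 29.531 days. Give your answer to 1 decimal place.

20.9 days

First quarter is 0.25 of the way through the cycle: age 0.25 × 29.531 = 7.383 d.
This lunation's first quarter (7.383 d) has passed, so add one period: 36.914 − 16 = 20.914 days.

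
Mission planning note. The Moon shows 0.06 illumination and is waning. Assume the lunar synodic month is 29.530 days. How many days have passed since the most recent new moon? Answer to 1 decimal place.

From f = (1 − cos θ)/2: cos θ = 1 − 2×0.06 = 0.880; arccos → 28.4°.
Since the Moon is past full (waning), take the reflex angle: θ = 360° − 28.4° = 331.6°.
That fraction of the synodic month is 331.6/360 × 29.530 d ≈ 27.20 d.

27.2 days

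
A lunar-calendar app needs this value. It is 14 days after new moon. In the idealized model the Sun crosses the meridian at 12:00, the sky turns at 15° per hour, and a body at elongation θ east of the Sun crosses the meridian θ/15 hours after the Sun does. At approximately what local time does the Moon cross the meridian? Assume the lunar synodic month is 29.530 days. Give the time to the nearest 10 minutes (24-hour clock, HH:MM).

23:20

Elongation θ = 360° × 14/29.530 ≈ 170.7°.
The Moon trails the Sun by θ/15 = 170.7/15 ≈ 11.38 hours.
12:00 + 11.378 h ≈ 23:23 → 23:20 to the nearest ten minutes.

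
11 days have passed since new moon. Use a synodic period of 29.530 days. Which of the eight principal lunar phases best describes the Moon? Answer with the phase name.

At 11/29.530 of the cycle, θ ≈ 134° — the waxing gibbous range.

waxing gibbous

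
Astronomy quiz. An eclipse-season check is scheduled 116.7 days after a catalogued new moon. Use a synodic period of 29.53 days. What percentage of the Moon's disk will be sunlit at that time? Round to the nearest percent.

2%

116.7/29.53 = 3.952 lunations, so 3 complete cycles and 28.11 d into the next.
Elongation θ = 360° × 28.11/29.53 ≈ 342.7°.
With cos θ = 0.955, the lit fraction is (1 − 0.955)/2 ≈ 0.023, so 2%.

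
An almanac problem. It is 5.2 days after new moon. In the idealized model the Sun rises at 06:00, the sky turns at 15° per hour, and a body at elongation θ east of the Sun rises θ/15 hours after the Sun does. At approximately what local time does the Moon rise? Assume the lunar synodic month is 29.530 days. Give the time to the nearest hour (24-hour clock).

10:00

Elongation θ = 360° × 5.2/29.530 ≈ 63.4°.
Delay after the Sun = 63.4° / (15°/h) ≈ 4.23 h.
06:00 + 4.23 h ≈ 10:14 → 10:00 to the nearest hour.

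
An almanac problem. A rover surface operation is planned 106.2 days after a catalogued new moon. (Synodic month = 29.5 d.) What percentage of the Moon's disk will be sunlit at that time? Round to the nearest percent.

90%

Reduce mod P: 106.2 − 3×29.5 = 17.70 d into the current lunation.
Phase angle: θ = 360°·(17.70 d)/(29.5 d) = 216.0°.
Illuminated fraction = (1 − cos 216.0°)/2 = (1 − (-0.809))/2 ≈ 0.905, so 90%.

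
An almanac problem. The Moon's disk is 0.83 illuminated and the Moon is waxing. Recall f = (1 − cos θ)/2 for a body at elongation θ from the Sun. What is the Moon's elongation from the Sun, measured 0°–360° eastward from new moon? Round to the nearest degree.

131°

Invert f = (1 − cos θ)/2 to get cos θ = 1 − 2(0.83) = -0.660, hence θ₀ = arccos -0.660 = 131.3°.
The Moon is waxing (0°–180°), so θ = 131.3° directly.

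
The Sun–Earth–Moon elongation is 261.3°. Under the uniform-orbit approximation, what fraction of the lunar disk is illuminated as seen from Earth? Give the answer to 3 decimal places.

f = (1 − cos 261.3°)/2 = (1 − (-0.151))/2 ≈ 0.576.

0.576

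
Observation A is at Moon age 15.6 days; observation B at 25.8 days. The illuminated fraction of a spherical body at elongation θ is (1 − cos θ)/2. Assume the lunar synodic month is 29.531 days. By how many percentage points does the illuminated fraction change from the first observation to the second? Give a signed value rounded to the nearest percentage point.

-84 pp

First observation: θ = 360°·15.6/29.531 = 190.2°, so f = 0.992.
Second observation: θ = 314.5°, f = 0.149.
Δf = 0.149 − 0.992 = -0.843, i.e. -84 pp.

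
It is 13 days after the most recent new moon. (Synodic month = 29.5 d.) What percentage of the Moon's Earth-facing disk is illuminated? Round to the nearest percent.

Phase angle: θ = 360°·(13 d)/(29.5 d) = 158.6°.
cos 158.6° = (-0.931), so f = (1 − (-0.931))/2 = 0.966, so 97%.

97%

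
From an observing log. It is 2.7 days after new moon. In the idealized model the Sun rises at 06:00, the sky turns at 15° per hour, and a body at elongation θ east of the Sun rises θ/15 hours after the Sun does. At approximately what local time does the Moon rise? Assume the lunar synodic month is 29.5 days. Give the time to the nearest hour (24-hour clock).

Elongation θ = 360° × 2.7/29.5 ≈ 32.9°.
Delay after the Sun = 32.9° / (15°/h) ≈ 2.20 h.
06:00 + 2.20 h ≈ 08:12 → 08:00 to the nearest hour.

08:00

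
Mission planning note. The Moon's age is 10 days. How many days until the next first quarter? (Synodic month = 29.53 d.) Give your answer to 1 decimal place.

First quarter is 0.25 of the way through the cycle: age 0.25 × 29.53 = 7.383 d.
Already past this cycle's first quarter; the next is at 7.383 + 29.53 = 36.913 d, so 36.913 − 10 = 26.913 days.

26.9 days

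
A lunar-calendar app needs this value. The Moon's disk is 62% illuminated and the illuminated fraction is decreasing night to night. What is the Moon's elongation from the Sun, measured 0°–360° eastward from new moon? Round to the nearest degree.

Invert f = (1 − cos θ)/2 to get cos θ = 1 − 2(0.62) = -0.240, hence θ₀ = arccos -0.240 = 103.9°.
A waning Moon lies in 180°–360°, so θ = 360° − 103.9° = 256.1°.

256°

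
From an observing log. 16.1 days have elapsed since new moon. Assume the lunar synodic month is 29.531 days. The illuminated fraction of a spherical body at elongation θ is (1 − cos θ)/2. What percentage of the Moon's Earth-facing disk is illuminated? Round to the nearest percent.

Phase angle: θ = 360°·(16.1 d)/(29.531 d) = 196.3°.
Illuminated fraction = (1 − cos 196.3°)/2 = (1 − (-0.960))/2 ≈ 0.980, so 98%.

98%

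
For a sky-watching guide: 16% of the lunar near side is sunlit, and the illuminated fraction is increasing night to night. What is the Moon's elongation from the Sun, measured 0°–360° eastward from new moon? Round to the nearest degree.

From f = (1 − cos θ)/2: cos θ = 1 − 2×0.16 = 0.680; arccos → 47.2°.
Waxing ⇒ before full, so θ = 47.2°.

47°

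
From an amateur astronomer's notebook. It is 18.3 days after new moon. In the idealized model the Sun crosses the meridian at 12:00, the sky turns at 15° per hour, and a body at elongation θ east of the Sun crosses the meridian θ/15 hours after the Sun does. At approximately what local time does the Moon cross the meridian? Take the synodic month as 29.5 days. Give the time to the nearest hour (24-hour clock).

03:00

Phase angle: θ = 360°·(18.3 d)/(29.5 d) = 223.3°.
The Moon trails the Sun by θ/15 = 223.3/15 ≈ 14.89 hours.
12:00 + 14.89 h ≈ 02:53 → 03:00 to the nearest hour.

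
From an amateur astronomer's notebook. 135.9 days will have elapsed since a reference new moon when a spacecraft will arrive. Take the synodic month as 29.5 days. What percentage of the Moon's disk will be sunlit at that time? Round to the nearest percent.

89%

Reduce mod P: 135.9 − 4×29.5 = 17.90 d into the current lunation.
The Moon has covered 17.90/29.5 of its cycle, so θ ≈ 360° × 17.90/29.5 = 218.4°.
Illuminated fraction = (1 − cos 218.4°)/2 = (1 − (-0.783))/2 ≈ 0.892, so 89%.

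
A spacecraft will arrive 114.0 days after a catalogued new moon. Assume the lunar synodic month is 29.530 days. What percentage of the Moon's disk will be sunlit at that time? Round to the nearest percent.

114.0/29.530 = 3.860 lunations, so 3 complete cycles and 25.41 d into the next.
Phase angle: θ = 360°·(25.41 d)/(29.530 d) = 309.8°.
Illuminated fraction = (1 − cos 309.8°)/2 = (1 − 0.640)/2 ≈ 0.180, so 18%.

18%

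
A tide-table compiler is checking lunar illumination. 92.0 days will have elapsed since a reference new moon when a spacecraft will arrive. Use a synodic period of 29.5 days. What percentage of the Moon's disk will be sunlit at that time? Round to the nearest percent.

92.0 d spans 3 complete synodic months (3 × 29.5 = 88.50 d) plus 3.50 d.
Phase angle: θ = 360°·(3.50 d)/(29.5 d) = 42.7°.
cos 42.7° = 0.735, so f = (1 − 0.735)/2 = 0.133, so 13%.

13%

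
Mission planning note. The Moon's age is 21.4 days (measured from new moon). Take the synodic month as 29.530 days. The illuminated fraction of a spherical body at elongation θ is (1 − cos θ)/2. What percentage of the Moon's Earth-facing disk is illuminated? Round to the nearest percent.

58%

Phase angle: θ = 360°·(21.4 d)/(29.530 d) = 260.9°.
cos 260.9° = (-0.158), so f = (1 − (-0.158))/2 = 0.579, so 58%.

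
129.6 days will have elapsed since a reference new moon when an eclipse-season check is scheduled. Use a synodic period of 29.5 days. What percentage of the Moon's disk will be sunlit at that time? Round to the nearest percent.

129.6/29.5 = 4.393 lunations, so 4 complete cycles and 11.60 d into the next.
The Moon has covered 11.60/29.5 of its cycle, so θ ≈ 360° × 11.60/29.5 = 141.6°.
cos 141.6° = (-0.783), so f = (1 − (-0.783))/2 = 0.892, so 89%.

89%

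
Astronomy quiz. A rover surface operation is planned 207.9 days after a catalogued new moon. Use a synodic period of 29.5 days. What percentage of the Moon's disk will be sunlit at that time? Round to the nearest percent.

2%

207.9 d spans 7 complete synodic months (7 × 29.5 = 206.50 d) plus 1.40 d.
Phase angle: θ = 360°·(1.40 d)/(29.5 d) = 17.1°.
With cos θ = 0.956, the lit fraction is (1 − 0.956)/2 ≈ 0.022, so 2%.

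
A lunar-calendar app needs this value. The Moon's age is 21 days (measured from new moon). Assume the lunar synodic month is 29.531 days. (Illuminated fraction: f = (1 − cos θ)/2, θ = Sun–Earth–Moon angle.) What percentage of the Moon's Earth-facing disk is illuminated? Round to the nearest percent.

62%

Phase angle: θ = 360°·(21 d)/(29.531 d) = 256.0°.
With cos θ = (-0.242), the lit fraction is (1 − (-0.242))/2 ≈ 0.621, so 62%.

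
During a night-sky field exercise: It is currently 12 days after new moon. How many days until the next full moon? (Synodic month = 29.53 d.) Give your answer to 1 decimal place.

Full moon is 0.5 of the way through the cycle: age 0.5 × 29.53 = 14.765 d.
That is 14.765 − 12 = 2.765 days ahead.

2.8 days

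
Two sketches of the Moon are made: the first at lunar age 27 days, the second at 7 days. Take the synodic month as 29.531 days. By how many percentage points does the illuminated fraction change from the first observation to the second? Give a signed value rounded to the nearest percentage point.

+39 pp

θ₁ = 360° × 27/29.531 = 329.1°, f₁ = (1 − cos θ₁)/2 = 0.071.
θ₂ = 360° × 7/29.531 = 85.3°, f₂ = (1 − cos θ₂)/2 = 0.459.
Change = f₂ − f₁ = +0.389 → +39 percentage points.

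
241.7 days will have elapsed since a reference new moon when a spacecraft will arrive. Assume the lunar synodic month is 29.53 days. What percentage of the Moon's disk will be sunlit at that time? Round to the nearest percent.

241.7 d spans 8 complete synodic months (8 × 29.53 = 236.24 d) plus 5.46 d.
Phase angle: θ = 360°·(5.46 d)/(29.53 d) = 66.6°.
With cos θ = 0.398, the lit fraction is (1 − 0.398)/2 ≈ 0.301, so 30%.

30%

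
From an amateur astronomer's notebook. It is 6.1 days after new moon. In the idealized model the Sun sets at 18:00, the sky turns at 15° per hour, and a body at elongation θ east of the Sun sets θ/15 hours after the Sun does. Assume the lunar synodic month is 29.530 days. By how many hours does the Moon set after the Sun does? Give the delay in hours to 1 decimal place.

The Moon has covered 6.1/29.530 of its cycle, so θ ≈ 360° × 6.1/29.530 = 74.4°.
The Moon trails the Sun by θ/15 = 74.4/15 ≈ 4.96 hours.
So the Moon sets 4.96 h after the Sun.

5.0 h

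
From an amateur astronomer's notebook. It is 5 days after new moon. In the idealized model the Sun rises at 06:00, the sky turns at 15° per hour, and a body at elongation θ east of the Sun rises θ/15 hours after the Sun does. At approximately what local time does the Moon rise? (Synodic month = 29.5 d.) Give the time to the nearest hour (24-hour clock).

The Moon has covered 5/29.5 of its cycle, so θ ≈ 360° × 5/29.5 = 61.0°.
Delay after the Sun = 61.0° / (15°/h) ≈ 4.07 h.
06:00 + 4.07 h ≈ 10:04 → 10:00 to the nearest hour.

10:00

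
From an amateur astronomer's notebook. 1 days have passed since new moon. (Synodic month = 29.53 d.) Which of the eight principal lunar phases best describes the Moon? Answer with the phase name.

new moon

At 1/29.53 of the cycle, θ ≈ 12° — the new moon range.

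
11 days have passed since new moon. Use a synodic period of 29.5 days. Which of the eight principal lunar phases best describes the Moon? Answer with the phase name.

θ ≈ 360° × 11/29.5 = 134°, which falls in the waxing gibbous sector.

waxing gibbous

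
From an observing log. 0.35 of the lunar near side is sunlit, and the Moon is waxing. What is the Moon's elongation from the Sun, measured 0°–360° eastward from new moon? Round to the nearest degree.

73°

Invert f = (1 − cos θ)/2 to get cos θ = 1 − 2(0.35) = 0.300, hence θ₀ = arccos 0.300 = 72.5°.
The Moon is waxing (0°–180°), so θ = 72.5° directly.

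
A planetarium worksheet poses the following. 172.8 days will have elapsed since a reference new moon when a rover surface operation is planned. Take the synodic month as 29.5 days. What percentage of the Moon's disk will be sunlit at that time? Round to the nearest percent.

19%

Reduce mod P: 172.8 − 5×29.5 = 25.30 d into the current lunation.
Elongation θ = 360° × 25.30/29.5 ≈ 308.7°.
Illuminated fraction = (1 − cos 308.7°)/2 = (1 − 0.626)/2 ≈ 0.187, so 19%.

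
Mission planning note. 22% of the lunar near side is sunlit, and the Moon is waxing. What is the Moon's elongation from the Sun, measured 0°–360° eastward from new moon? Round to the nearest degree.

56°

cos θ = 1 − 2f = 0.560, giving a principal value of 55.9°.
Waxing ⇒ before full, so θ = 55.9°.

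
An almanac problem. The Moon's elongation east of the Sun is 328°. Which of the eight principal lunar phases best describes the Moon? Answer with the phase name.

328° lies in the waning crescent sector of the 8-phase cycle.

waning crescent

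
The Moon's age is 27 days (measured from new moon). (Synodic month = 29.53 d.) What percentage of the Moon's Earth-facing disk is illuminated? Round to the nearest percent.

The Moon has covered 27/29.53 of its cycle, so θ ≈ 360° × 27/29.53 = 329.2°.
Illuminated fraction = (1 − cos 329.2°)/2 = (1 − 0.859)/2 ≈ 0.071, so 7%.

7%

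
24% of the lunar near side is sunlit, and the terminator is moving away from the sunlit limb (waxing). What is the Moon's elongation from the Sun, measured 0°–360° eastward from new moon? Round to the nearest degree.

Invert f = (1 − cos θ)/2 to get cos θ = 1 − 2(0.24) = 0.520, hence θ₀ = arccos 0.520 = 58.7°.
Waxing ⇒ before full, so θ = 58.7°.

59°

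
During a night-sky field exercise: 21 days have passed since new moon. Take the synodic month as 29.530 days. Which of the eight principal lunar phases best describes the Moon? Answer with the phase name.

last quarter

At 21/29.530 of the cycle, θ ≈ 256° — the last quarter range.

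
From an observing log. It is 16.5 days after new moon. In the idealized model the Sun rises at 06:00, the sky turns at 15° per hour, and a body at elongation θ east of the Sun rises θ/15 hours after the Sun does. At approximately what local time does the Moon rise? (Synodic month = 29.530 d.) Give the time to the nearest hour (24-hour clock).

Phase angle: θ = 360°·(16.5 d)/(29.530 d) = 201.2°.
At 15° of sky rotation per hour, 201.2° corresponds to a 13.41 h lag.
06:00 + 13.41 h ≈ 19:25 → 19:00 to the nearest hour.

19:00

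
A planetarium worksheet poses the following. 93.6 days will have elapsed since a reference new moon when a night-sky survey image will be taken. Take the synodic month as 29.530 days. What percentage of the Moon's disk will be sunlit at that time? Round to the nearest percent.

93.6/29.530 = 3.170 lunations, so 3 complete cycles and 5.01 d into the next.
The Moon has covered 5.01/29.530 of its cycle, so θ ≈ 360° × 5.01/29.530 = 61.1°.
With cos θ = 0.484, the lit fraction is (1 − 0.484)/2 ≈ 0.258, so 26%.

26%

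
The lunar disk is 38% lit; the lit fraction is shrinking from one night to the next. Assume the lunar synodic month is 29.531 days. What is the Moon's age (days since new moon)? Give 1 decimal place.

Invert f = (1 − cos θ)/2 to get cos θ = 1 − 2(0.38) = 0.240, hence θ₀ = arccos 0.240 = 76.1°.
Waning ⇒ past full, so θ = 360° − 76.1° = 283.9°.
At 360°/29.531 d per day, 283.9° corresponds to 23.29 days.

23.3 days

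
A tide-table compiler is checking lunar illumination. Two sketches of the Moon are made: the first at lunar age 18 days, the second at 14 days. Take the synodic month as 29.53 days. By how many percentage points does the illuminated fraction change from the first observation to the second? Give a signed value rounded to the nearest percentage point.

First observation: θ = 360°·18/29.53 = 219.4°, so f = 0.886.
Second observation: θ = 170.7°, f = 0.993.
Δf = 0.993 − 0.886 = +0.107, i.e. +11 pp.

+11 percentage points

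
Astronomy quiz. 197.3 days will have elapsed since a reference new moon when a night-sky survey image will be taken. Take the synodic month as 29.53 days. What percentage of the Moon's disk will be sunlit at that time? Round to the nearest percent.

Reduce mod P: 197.3 − 6×29.53 = 20.12 d into the current lunation.
Phase angle: θ = 360°·(20.12 d)/(29.53 d) = 245.3°.
cos 245.3° = (-0.418), so f = (1 − (-0.418))/2 = 0.709, so 71%.

71%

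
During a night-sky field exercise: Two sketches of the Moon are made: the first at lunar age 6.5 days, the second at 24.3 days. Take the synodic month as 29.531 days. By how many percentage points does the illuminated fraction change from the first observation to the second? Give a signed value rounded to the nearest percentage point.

θ₁ = 360° × 6.5/29.531 = 79.2°, f₁ = (1 − cos θ₁)/2 = 0.407.
θ₂ = 360° × 24.3/29.531 = 296.2°, f₂ = (1 − cos θ₂)/2 = 0.279.
Change = f₂ − f₁ = -0.128 → -13 percentage points.

-13 pp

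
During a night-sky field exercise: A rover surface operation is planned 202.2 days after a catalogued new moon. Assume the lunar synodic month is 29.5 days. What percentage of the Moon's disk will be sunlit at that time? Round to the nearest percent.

202.2 d spans 6 complete synodic months (6 × 29.5 = 177.00 d) plus 25.20 d.
Phase angle: θ = 360°·(25.20 d)/(29.5 d) = 307.5°.
cos 307.5° = 0.609, so f = (1 − 0.609)/2 = 0.195, so 20%.

20%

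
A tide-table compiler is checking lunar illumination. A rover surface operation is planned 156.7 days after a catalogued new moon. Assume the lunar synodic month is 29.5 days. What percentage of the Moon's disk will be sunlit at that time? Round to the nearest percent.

69%

156.7/29.5 = 5.312 lunations, so 5 complete cycles and 9.20 d into the next.
The Moon has covered 9.20/29.5 of its cycle, so θ ≈ 360° × 9.20/29.5 = 112.3°.
With cos θ = (-0.379), the lit fraction is (1 − (-0.379))/2 ≈ 0.689, so 69%.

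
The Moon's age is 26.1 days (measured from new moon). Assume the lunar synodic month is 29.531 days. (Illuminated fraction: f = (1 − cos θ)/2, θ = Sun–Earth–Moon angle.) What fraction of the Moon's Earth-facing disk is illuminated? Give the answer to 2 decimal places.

The Moon has covered 26.1/29.531 of its cycle, so θ ≈ 360° × 26.1/29.531 = 318.2°.
cos 318.2° = 0.745, so f = (1 − 0.745)/2 = 0.127.

0.13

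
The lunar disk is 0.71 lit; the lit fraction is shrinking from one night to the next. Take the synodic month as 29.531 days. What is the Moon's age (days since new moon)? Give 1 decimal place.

20.1 days

Invert f = (1 − cos θ)/2 to get cos θ = 1 − 2(0.71) = -0.420, hence θ₀ = arccos -0.420 = 114.8°.
Waning ⇒ past full, so θ = 360° − 114.8° = 245.2°.
At 360°/29.531 d per day, 245.2° corresponds to 20.11 days.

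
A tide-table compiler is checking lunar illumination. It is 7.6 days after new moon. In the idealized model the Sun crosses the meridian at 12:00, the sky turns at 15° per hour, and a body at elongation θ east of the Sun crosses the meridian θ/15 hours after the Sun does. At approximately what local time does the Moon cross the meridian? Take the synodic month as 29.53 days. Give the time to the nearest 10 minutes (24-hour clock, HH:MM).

18:10

Phase angle: θ = 360°·(7.6 d)/(29.53 d) = 92.7°.
Delay after the Sun = 92.7° / (15°/h) ≈ 6.18 h.
12:00 + 6.177 h ≈ 18:11 → 18:10 to the nearest ten minutes.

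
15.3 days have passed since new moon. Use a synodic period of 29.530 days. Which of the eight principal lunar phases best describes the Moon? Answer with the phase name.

θ ≈ 360° × 15.3/29.530 = 187°, which falls in the full moon sector.

full moon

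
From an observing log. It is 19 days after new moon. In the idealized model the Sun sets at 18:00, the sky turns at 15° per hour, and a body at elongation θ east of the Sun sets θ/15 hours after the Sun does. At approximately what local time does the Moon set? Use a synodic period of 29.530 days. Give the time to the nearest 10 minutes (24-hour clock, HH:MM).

09:30

The Moon has covered 19/29.530 of its cycle, so θ ≈ 360° × 19/29.530 = 231.6°.
Delay after the Sun = 231.6° / (15°/h) ≈ 15.44 h.
18:00 + 15.442 h ≈ 09:27 → 09:30 to the nearest ten minutes.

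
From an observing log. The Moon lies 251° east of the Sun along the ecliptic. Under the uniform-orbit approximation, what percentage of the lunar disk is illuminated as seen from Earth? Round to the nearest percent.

f = (1 − cos 251°)/2 = (1 − (-0.326))/2 ≈ 0.663, i.e. 66%.

66%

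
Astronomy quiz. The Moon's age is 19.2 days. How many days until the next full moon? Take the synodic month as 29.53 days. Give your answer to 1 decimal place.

Full moon is 0.5 of the way through the cycle: age 0.5 × 29.53 = 14.765 d.
This lunation's full moon (14.765 d) has passed, so add one period: 44.295 − 19.2 = 25.095 days.

25.1 days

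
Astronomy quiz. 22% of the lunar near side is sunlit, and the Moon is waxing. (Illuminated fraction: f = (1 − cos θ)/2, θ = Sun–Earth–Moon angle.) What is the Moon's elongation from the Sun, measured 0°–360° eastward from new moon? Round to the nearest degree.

56°

cos θ = 1 − 2f = 0.560, giving a principal value of 55.9°.
Before full moon the principal value applies: θ = 55.9°.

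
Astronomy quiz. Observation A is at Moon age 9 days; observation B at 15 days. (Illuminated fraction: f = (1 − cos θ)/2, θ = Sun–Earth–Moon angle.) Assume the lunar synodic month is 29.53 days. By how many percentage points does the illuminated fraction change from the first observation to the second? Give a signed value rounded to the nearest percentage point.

θ₁ = 360° × 9/29.53 = 109.7°, f₁ = (1 − cos θ₁)/2 = 0.669.
θ₂ = 360° × 15/29.53 = 182.9°, f₂ = (1 − cos θ₂)/2 = 0.999.
Change = f₂ − f₁ = +0.331 → +33 percentage points.

+33 percentage points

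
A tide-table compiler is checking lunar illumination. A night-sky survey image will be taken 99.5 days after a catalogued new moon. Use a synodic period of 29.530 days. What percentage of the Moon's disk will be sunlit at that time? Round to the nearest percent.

99.5/29.530 = 3.369 lunations, so 3 complete cycles and 10.91 d into the next.
Phase angle: θ = 360°·(10.91 d)/(29.530 d) = 133.0°.
With cos θ = (-0.682), the lit fraction is (1 − (-0.682))/2 ≈ 0.841, so 84%.

84%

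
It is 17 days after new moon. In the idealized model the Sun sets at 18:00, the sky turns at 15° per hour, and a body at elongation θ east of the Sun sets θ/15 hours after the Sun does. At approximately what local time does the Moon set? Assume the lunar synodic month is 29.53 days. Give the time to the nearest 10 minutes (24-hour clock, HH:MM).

Elongation θ = 360° × 17/29.53 ≈ 207.2°.
At 15° of sky rotation per hour, 207.2° corresponds to a 13.82 h lag.
18:00 + 13.816 h ≈ 07:49 → 07:50 to the nearest ten minutes.

07:50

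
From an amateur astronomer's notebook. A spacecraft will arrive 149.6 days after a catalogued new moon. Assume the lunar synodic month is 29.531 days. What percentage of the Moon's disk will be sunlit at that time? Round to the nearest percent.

4%

149.6/29.531 = 5.066 lunations, so 5 complete cycles and 1.94 d into the next.
The Moon has covered 1.94/29.531 of its cycle, so θ ≈ 360° × 1.94/29.531 = 23.7°.
Illuminated fraction = (1 − cos 23.7°)/2 = (1 − 0.916)/2 ≈ 0.042, so 4%.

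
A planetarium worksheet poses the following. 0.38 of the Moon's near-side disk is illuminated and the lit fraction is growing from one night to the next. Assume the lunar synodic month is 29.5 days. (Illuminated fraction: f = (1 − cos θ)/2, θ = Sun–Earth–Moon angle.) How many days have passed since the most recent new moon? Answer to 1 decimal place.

Invert f = (1 − cos θ)/2 to get cos θ = 1 − 2(0.38) = 0.240, hence θ₀ = arccos 0.240 = 76.1°.
Waxing ⇒ before full, so θ = 76.1°.
Age = 29.5 × 76.1°/360° ≈ 6.24 days.

6.2 days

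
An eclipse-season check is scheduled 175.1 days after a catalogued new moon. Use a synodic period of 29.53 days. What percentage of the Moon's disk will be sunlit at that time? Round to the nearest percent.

175.1 d spans 5 complete synodic months (5 × 29.53 = 147.65 d) plus 27.45 d.
Elongation θ = 360° × 27.45/29.53 ≈ 334.6°.
cos 334.6° = 0.904, so f = (1 − 0.904)/2 = 0.048, so 5%.

5%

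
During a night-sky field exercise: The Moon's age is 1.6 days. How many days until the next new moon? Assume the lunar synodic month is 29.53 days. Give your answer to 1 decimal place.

27.9 days

The next new moon completes the synodic month: 29.53 − 1.6 = 27.930 days.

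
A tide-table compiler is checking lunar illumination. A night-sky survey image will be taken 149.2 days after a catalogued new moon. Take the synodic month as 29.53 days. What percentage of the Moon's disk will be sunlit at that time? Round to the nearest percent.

Reduce mod P: 149.2 − 5×29.53 = 1.55 d into the current lunation.
Elongation θ = 360° × 1.55/29.53 ≈ 18.9°.
Illuminated fraction = (1 − cos 18.9°)/2 = (1 − 0.946)/2 ≈ 0.027, so 3%.

3%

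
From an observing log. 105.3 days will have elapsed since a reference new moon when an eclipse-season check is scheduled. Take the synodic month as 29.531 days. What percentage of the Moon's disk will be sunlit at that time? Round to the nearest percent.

96%

105.3 d spans 3 complete synodic months (3 × 29.531 = 88.59 d) plus 16.71 d.
Elongation θ = 360° × 16.71/29.531 ≈ 203.7°.
Illuminated fraction = (1 − cos 203.7°)/2 = (1 − (-0.916))/2 ≈ 0.958, so 96%.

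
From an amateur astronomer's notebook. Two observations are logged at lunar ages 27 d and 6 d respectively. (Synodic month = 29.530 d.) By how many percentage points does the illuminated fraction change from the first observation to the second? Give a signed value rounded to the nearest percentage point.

+28 pp

First observation: θ = 360°·27/29.530 = 329.2°, so f = 0.071.
Second observation: θ = 73.1°, f = 0.355.
Δf = 0.355 − 0.071 = +0.284, i.e. +28 pp.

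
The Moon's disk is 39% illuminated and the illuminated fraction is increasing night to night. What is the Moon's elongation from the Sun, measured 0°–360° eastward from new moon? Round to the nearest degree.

77°

cos θ = 1 − 2f = 0.220, giving a principal value of 77.3°.
Before full moon the principal value applies: θ = 77.3°.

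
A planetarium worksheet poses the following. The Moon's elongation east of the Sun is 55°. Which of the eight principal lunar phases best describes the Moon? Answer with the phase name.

waxing crescent

55° lies in the waxing crescent sector of the 8-phase cycle.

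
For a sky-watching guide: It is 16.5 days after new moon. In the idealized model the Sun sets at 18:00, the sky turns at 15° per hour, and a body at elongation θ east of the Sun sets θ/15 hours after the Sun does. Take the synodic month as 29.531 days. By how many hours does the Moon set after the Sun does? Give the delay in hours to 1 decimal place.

Elongation θ = 360° × 16.5/29.531 ≈ 201.1°.
The Moon trails the Sun by θ/15 = 201.1/15 ≈ 13.41 hours.
So the Moon sets 13.41 h after the Sun.

13.4 h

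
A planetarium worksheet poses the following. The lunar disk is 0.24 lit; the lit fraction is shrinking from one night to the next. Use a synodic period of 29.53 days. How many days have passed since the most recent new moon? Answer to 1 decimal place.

Invert f = (1 − cos θ)/2 to get cos θ = 1 − 2(0.24) = 0.520, hence θ₀ = arccos 0.520 = 58.7°.
Waning ⇒ past full, so θ = 360° − 58.7° = 301.3°.
At 360°/29.53 d per day, 301.3° corresponds to 24.72 days.

24.7 days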